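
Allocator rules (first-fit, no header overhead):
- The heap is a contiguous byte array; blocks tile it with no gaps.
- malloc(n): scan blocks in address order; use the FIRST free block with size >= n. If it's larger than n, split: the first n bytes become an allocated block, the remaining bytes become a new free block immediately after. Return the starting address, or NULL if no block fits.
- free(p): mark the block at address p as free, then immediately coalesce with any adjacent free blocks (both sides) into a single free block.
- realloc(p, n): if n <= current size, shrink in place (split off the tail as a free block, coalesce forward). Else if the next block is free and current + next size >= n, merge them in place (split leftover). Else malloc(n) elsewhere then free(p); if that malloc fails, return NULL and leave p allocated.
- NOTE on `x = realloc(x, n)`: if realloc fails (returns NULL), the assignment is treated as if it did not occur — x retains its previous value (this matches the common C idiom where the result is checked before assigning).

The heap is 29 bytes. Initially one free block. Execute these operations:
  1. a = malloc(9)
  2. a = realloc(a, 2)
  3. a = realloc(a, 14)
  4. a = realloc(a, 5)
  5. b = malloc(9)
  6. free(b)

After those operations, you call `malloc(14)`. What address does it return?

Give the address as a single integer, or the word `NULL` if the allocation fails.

Answer: 5

Derivation:
Op 1: a = malloc(9) -> a = 0; heap: [0-8 ALLOC][9-28 FREE]
Op 2: a = realloc(a, 2) -> a = 0; heap: [0-1 ALLOC][2-28 FREE]
Op 3: a = realloc(a, 14) -> a = 0; heap: [0-13 ALLOC][14-28 FREE]
Op 4: a = realloc(a, 5) -> a = 0; heap: [0-4 ALLOC][5-28 FREE]
Op 5: b = malloc(9) -> b = 5; heap: [0-4 ALLOC][5-13 ALLOC][14-28 FREE]
Op 6: free(b) -> (freed b); heap: [0-4 ALLOC][5-28 FREE]
malloc(14): first-fit scan over [0-4 ALLOC][5-28 FREE] -> 5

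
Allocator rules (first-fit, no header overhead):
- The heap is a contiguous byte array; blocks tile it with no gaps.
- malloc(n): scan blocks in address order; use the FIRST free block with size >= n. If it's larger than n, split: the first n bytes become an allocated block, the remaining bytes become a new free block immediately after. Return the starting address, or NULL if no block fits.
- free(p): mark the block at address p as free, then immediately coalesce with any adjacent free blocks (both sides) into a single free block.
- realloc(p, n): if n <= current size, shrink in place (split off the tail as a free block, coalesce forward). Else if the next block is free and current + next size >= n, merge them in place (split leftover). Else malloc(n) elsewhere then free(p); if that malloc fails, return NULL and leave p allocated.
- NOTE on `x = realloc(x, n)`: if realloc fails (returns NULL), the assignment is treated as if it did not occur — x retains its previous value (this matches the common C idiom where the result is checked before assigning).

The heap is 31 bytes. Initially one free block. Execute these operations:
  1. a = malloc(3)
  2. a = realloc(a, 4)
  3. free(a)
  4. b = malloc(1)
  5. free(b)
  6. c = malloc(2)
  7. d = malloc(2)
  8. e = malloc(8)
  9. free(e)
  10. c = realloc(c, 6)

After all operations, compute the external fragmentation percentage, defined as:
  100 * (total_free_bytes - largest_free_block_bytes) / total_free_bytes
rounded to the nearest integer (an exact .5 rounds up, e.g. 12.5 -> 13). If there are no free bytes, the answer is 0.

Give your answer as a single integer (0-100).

Op 1: a = malloc(3) -> a = 0; heap: [0-2 ALLOC][3-30 FREE]
Op 2: a = realloc(a, 4) -> a = 0; heap: [0-3 ALLOC][4-30 FREE]
Op 3: free(a) -> (freed a); heap: [0-30 FREE]
Op 4: b = malloc(1) -> b = 0; heap: [0-0 ALLOC][1-30 FREE]
Op 5: free(b) -> (freed b); heap: [0-30 FREE]
Op 6: c = malloc(2) -> c = 0; heap: [0-1 ALLOC][2-30 FREE]
Op 7: d = malloc(2) -> d = 2; heap: [0-1 ALLOC][2-3 ALLOC][4-30 FREE]
Op 8: e = malloc(8) -> e = 4; heap: [0-1 ALLOC][2-3 ALLOC][4-11 ALLOC][12-30 FREE]
Op 9: free(e) -> (freed e); heap: [0-1 ALLOC][2-3 ALLOC][4-30 FREE]
Op 10: c = realloc(c, 6) -> c = 4; heap: [0-1 FREE][2-3 ALLOC][4-9 ALLOC][10-30 FREE]
Free blocks: [2 21] total_free=23 largest=21 -> 100*(23-21)/23 = 200/23 ≈ 8.696 -> rounds to 9

Answer: 9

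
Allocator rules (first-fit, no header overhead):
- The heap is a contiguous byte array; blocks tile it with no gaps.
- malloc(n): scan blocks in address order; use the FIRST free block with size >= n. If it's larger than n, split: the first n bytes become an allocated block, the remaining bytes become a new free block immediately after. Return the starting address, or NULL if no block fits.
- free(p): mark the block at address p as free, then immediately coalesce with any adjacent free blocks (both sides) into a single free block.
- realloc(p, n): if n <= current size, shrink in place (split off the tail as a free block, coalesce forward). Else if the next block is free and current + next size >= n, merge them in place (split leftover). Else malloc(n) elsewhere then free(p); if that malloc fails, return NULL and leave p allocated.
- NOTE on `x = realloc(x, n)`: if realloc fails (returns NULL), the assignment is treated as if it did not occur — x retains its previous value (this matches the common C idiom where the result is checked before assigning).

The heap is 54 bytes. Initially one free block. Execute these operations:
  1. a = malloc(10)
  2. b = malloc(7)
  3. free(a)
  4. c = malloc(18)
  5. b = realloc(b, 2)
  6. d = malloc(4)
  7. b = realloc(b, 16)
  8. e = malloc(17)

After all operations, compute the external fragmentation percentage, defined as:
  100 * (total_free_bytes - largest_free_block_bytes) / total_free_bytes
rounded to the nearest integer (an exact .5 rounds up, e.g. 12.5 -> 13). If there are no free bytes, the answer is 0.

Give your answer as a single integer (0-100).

Op 1: a = malloc(10) -> a = 0; heap: [0-9 ALLOC][10-53 FREE]
Op 2: b = malloc(7) -> b = 10; heap: [0-9 ALLOC][10-16 ALLOC][17-53 FREE]
Op 3: free(a) -> (freed a); heap: [0-9 FREE][10-16 ALLOC][17-53 FREE]
Op 4: c = malloc(18) -> c = 17; heap: [0-9 FREE][10-16 ALLOC][17-34 ALLOC][35-53 FREE]
Op 5: b = realloc(b, 2) -> b = 10; heap: [0-9 FREE][10-11 ALLOC][12-16 FREE][17-34 ALLOC][35-53 FREE]
Op 6: d = malloc(4) -> d = 0; heap: [0-3 ALLOC][4-9 FREE][10-11 ALLOC][12-16 FREE][17-34 ALLOC][35-53 FREE]
Op 7: b = realloc(b, 16) -> b = 35; heap: [0-3 ALLOC][4-16 FREE][17-34 ALLOC][35-50 ALLOC][51-53 FREE]
Op 8: e = malloc(17) -> e = NULL; heap: [0-3 ALLOC][4-16 FREE][17-34 ALLOC][35-50 ALLOC][51-53 FREE]
Free blocks: [13 3] total_free=16 largest=13 -> 100*(16-13)/16 = 300/16 = 18.75 -> rounds to 19

Answer: 19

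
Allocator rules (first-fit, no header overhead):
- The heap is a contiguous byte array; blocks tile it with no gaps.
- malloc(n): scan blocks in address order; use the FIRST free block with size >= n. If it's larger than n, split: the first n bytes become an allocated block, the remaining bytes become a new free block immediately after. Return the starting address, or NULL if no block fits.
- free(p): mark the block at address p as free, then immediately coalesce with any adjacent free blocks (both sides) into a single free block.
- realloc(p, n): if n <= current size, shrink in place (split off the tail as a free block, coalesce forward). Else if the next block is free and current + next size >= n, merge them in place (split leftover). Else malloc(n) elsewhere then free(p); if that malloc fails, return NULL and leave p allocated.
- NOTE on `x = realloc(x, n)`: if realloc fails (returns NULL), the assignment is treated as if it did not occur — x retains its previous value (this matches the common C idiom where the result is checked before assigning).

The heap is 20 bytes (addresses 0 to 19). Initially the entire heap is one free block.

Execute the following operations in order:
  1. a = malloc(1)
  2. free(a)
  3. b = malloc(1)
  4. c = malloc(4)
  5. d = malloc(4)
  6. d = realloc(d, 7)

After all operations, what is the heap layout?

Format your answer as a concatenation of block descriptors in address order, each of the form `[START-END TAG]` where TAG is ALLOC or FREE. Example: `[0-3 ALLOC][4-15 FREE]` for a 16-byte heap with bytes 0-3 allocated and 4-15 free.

Op 1: a = malloc(1) -> a = 0; heap: [0-0 ALLOC][1-19 FREE]
Op 2: free(a) -> (freed a); heap: [0-19 FREE]
Op 3: b = malloc(1) -> b = 0; heap: [0-0 ALLOC][1-19 FREE]
Op 4: c = malloc(4) -> c = 1; heap: [0-0 ALLOC][1-4 ALLOC][5-19 FREE]
Op 5: d = malloc(4) -> d = 5; heap: [0-0 ALLOC][1-4 ALLOC][5-8 ALLOC][9-19 FREE]
Op 6: d = realloc(d, 7) -> d = 5; heap: [0-0 ALLOC][1-4 ALLOC][5-11 ALLOC][12-19 FREE]

Answer: [0-0 ALLOC][1-4 ALLOC][5-11 ALLOC][12-19 FREE]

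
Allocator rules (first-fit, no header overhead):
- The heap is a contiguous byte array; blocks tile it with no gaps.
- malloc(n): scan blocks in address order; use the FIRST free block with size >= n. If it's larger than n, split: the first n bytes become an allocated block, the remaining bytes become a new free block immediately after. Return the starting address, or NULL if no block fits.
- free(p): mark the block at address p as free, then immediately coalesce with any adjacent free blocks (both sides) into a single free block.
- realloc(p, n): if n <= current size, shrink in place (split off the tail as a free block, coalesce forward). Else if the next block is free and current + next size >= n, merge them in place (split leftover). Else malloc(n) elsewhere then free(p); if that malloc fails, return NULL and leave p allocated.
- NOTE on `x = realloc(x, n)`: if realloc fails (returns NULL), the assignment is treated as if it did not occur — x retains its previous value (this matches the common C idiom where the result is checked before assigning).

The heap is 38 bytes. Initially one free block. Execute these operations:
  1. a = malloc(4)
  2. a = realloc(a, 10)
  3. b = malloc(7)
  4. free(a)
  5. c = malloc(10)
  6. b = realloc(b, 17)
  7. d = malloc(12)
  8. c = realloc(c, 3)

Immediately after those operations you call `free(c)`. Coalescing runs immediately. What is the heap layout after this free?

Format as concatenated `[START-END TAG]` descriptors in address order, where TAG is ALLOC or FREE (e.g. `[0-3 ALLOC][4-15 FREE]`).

Op 1: a = malloc(4) -> a = 0; heap: [0-3 ALLOC][4-37 FREE]
Op 2: a = realloc(a, 10) -> a = 0; heap: [0-9 ALLOC][10-37 FREE]
Op 3: b = malloc(7) -> b = 10; heap: [0-9 ALLOC][10-16 ALLOC][17-37 FREE]
Op 4: free(a) -> (freed a); heap: [0-9 FREE][10-16 ALLOC][17-37 FREE]
Op 5: c = malloc(10) -> c = 0; heap: [0-9 ALLOC][10-16 ALLOC][17-37 FREE]
Op 6: b = realloc(b, 17) -> b = 10; heap: [0-9 ALLOC][10-26 ALLOC][27-37 FREE]
Op 7: d = malloc(12) -> d = NULL; heap: [0-9 ALLOC][10-26 ALLOC][27-37 FREE]
Op 8: c = realloc(c, 3) -> c = 0; heap: [0-2 ALLOC][3-9 FREE][10-26 ALLOC][27-37 FREE]
free(c): c = 0 -> block [0-2 ALLOC]; mark free, coalesce with adjacent free neighbors -> [0-9 FREE][10-26 ALLOC][27-37 FREE]

Answer: [0-9 FREE][10-26 ALLOC][27-37 FREE]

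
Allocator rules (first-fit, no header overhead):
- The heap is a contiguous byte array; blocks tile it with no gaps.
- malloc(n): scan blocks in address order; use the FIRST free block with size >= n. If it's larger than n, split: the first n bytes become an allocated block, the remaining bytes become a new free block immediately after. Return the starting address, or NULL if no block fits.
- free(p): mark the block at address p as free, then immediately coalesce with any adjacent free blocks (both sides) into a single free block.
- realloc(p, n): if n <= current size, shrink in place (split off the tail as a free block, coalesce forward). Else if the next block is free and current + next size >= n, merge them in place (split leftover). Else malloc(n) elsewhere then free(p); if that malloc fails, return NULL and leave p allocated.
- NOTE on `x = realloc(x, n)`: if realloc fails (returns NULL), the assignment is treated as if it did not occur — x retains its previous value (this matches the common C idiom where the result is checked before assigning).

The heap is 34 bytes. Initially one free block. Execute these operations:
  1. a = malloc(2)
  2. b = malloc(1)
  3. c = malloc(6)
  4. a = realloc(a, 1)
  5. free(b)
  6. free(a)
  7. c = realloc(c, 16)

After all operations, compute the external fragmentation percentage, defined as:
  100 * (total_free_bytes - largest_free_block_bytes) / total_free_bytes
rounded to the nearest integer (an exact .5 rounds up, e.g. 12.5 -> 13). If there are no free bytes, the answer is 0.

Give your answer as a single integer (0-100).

Answer: 17

Derivation:
Op 1: a = malloc(2) -> a = 0; heap: [0-1 ALLOC][2-33 FREE]
Op 2: b = malloc(1) -> b = 2; heap: [0-1 ALLOC][2-2 ALLOC][3-33 FREE]
Op 3: c = malloc(6) -> c = 3; heap: [0-1 ALLOC][2-2 ALLOC][3-8 ALLOC][9-33 FREE]
Op 4: a = realloc(a, 1) -> a = 0; heap: [0-0 ALLOC][1-1 FREE][2-2 ALLOC][3-8 ALLOC][9-33 FREE]
Op 5: free(b) -> (freed b); heap: [0-0 ALLOC][1-2 FREE][3-8 ALLOC][9-33 FREE]
Op 6: free(a) -> (freed a); heap: [0-2 FREE][3-8 ALLOC][9-33 FREE]
Op 7: c = realloc(c, 16) -> c = 3; heap: [0-2 FREE][3-18 ALLOC][19-33 FREE]
Free blocks: [3 15] total_free=18 largest=15 -> 100*(18-15)/18 = 300/18 ≈ 16.667 -> rounds to 17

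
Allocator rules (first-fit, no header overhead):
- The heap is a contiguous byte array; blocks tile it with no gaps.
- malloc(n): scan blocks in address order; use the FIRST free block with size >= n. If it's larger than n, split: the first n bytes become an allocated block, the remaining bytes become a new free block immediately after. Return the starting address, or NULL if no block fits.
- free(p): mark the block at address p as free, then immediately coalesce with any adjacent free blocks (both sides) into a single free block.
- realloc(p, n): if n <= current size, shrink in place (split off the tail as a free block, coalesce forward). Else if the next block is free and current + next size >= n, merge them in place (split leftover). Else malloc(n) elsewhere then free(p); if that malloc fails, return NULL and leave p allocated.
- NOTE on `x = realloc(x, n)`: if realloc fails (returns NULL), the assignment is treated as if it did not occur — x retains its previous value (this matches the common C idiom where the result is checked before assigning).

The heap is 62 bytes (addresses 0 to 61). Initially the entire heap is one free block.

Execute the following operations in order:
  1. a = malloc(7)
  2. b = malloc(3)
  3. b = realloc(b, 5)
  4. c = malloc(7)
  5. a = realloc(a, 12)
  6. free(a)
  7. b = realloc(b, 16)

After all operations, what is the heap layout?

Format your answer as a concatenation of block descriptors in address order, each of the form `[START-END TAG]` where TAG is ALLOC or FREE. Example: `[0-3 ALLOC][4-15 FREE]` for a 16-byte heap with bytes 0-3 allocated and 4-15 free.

Answer: [0-11 FREE][12-18 ALLOC][19-34 ALLOC][35-61 FREE]

Derivation:
Op 1: a = malloc(7) -> a = 0; heap: [0-6 ALLOC][7-61 FREE]
Op 2: b = malloc(3) -> b = 7; heap: [0-6 ALLOC][7-9 ALLOC][10-61 FREE]
Op 3: b = realloc(b, 5) -> b = 7; heap: [0-6 ALLOC][7-11 ALLOC][12-61 FREE]
Op 4: c = malloc(7) -> c = 12; heap: [0-6 ALLOC][7-11 ALLOC][12-18 ALLOC][19-61 FREE]
Op 5: a = realloc(a, 12) -> a = 19; heap: [0-6 FREE][7-11 ALLOC][12-18 ALLOC][19-30 ALLOC][31-61 FREE]
Op 6: free(a) -> (freed a); heap: [0-6 FREE][7-11 ALLOC][12-18 ALLOC][19-61 FREE]
Op 7: b = realloc(b, 16) -> b = 19; heap: [0-11 FREE][12-18 ALLOC][19-34 ALLOC][35-61 FREE]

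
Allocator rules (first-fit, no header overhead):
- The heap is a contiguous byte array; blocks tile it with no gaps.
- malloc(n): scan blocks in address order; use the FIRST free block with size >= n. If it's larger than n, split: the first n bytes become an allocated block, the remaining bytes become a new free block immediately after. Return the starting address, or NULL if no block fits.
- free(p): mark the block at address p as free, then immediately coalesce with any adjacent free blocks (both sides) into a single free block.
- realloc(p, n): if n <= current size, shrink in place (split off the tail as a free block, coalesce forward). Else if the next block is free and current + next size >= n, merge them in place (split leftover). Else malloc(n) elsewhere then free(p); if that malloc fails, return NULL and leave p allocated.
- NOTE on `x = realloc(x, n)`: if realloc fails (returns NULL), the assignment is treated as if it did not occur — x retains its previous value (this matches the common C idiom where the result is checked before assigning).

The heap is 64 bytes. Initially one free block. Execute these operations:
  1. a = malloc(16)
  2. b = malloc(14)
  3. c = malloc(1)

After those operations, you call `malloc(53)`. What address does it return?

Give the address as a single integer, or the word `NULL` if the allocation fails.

Op 1: a = malloc(16) -> a = 0; heap: [0-15 ALLOC][16-63 FREE]
Op 2: b = malloc(14) -> b = 16; heap: [0-15 ALLOC][16-29 ALLOC][30-63 FREE]
Op 3: c = malloc(1) -> c = 30; heap: [0-15 ALLOC][16-29 ALLOC][30-30 ALLOC][31-63 FREE]
malloc(53): first-fit scan over [0-15 ALLOC][16-29 ALLOC][30-30 ALLOC][31-63 FREE] -> NULL

Answer: NULL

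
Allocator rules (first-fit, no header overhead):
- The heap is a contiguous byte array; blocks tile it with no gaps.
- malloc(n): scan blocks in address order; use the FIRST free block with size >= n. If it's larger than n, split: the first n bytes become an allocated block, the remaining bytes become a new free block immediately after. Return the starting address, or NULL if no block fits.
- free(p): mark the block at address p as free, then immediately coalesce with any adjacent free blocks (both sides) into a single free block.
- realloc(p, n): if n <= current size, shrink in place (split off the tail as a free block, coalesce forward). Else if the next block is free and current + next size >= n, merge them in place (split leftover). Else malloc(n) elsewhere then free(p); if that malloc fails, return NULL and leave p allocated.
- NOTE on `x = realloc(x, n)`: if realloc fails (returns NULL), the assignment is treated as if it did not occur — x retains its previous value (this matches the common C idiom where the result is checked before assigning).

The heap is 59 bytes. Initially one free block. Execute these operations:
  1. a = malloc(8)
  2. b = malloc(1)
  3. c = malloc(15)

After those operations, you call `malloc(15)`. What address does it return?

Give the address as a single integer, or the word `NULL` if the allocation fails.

Answer: 24

Derivation:
Op 1: a = malloc(8) -> a = 0; heap: [0-7 ALLOC][8-58 FREE]
Op 2: b = malloc(1) -> b = 8; heap: [0-7 ALLOC][8-8 ALLOC][9-58 FREE]
Op 3: c = malloc(15) -> c = 9; heap: [0-7 ALLOC][8-8 ALLOC][9-23 ALLOC][24-58 FREE]
malloc(15): first-fit scan over [0-7 ALLOC][8-8 ALLOC][9-23 ALLOC][24-58 FREE] -> 24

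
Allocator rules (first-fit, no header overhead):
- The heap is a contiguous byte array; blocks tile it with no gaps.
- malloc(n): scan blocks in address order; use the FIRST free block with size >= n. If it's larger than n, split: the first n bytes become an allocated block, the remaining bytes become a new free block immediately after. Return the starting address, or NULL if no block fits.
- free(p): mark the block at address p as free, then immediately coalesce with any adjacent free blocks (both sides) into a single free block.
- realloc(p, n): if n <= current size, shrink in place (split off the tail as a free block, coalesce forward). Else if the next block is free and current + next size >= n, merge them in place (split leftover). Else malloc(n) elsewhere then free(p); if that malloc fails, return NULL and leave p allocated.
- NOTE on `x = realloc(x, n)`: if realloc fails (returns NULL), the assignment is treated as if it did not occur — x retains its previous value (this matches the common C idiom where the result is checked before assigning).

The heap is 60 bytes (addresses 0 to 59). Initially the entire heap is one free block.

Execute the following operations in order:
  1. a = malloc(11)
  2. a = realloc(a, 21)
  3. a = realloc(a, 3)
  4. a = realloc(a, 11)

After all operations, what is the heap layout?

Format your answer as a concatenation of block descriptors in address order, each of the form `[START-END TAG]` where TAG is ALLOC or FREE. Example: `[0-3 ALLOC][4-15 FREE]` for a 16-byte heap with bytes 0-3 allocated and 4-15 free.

Op 1: a = malloc(11) -> a = 0; heap: [0-10 ALLOC][11-59 FREE]
Op 2: a = realloc(a, 21) -> a = 0; heap: [0-20 ALLOC][21-59 FREE]
Op 3: a = realloc(a, 3) -> a = 0; heap: [0-2 ALLOC][3-59 FREE]
Op 4: a = realloc(a, 11) -> a = 0; heap: [0-10 ALLOC][11-59 FREE]

Answer: [0-10 ALLOC][11-59 FREE]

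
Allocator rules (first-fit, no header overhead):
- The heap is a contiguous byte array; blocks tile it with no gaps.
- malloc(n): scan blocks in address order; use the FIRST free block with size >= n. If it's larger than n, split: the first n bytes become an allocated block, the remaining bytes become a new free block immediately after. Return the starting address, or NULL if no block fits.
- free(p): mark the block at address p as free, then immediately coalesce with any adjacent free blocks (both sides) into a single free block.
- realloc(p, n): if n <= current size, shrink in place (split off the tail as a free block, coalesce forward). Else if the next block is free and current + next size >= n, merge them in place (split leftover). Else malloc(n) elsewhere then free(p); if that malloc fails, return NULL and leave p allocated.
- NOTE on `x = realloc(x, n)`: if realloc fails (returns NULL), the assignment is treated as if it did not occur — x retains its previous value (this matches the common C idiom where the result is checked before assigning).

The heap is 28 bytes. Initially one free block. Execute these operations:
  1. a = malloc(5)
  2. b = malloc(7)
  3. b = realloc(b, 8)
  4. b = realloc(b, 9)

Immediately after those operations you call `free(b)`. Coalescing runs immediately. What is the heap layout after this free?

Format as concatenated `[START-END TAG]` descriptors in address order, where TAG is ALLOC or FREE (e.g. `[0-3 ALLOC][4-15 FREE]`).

Answer: [0-4 ALLOC][5-27 FREE]

Derivation:
Op 1: a = malloc(5) -> a = 0; heap: [0-4 ALLOC][5-27 FREE]
Op 2: b = malloc(7) -> b = 5; heap: [0-4 ALLOC][5-11 ALLOC][12-27 FREE]
Op 3: b = realloc(b, 8) -> b = 5; heap: [0-4 ALLOC][5-12 ALLOC][13-27 FREE]
Op 4: b = realloc(b, 9) -> b = 5; heap: [0-4 ALLOC][5-13 ALLOC][14-27 FREE]
free(b): b = 5 -> block [5-13 ALLOC]; mark free, coalesce with adjacent free neighbors -> [0-4 ALLOC][5-27 FREE]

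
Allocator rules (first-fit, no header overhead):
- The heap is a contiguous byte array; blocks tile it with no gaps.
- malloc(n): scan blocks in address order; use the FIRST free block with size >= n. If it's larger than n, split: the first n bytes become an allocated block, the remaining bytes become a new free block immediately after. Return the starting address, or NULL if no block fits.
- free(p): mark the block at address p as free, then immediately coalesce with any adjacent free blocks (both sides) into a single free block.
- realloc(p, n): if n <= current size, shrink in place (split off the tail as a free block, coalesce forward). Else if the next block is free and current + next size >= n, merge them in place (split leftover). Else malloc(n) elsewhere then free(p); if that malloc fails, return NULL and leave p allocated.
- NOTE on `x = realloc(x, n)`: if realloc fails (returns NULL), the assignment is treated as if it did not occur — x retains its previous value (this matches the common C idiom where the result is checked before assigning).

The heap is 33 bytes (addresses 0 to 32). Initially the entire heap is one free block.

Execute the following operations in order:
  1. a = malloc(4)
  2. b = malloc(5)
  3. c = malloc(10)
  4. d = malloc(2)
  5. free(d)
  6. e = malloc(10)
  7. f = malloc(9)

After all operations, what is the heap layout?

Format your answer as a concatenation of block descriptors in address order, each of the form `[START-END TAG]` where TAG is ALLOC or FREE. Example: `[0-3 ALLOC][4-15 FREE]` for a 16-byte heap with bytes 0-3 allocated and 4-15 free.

Answer: [0-3 ALLOC][4-8 ALLOC][9-18 ALLOC][19-28 ALLOC][29-32 FREE]

Derivation:
Op 1: a = malloc(4) -> a = 0; heap: [0-3 ALLOC][4-32 FREE]
Op 2: b = malloc(5) -> b = 4; heap: [0-3 ALLOC][4-8 ALLOC][9-32 FREE]
Op 3: c = malloc(10) -> c = 9; heap: [0-3 ALLOC][4-8 ALLOC][9-18 ALLOC][19-32 FREE]
Op 4: d = malloc(2) -> d = 19; heap: [0-3 ALLOC][4-8 ALLOC][9-18 ALLOC][19-20 ALLOC][21-32 FREE]
Op 5: free(d) -> (freed d); heap: [0-3 ALLOC][4-8 ALLOC][9-18 ALLOC][19-32 FREE]
Op 6: e = malloc(10) -> e = 19; heap: [0-3 ALLOC][4-8 ALLOC][9-18 ALLOC][19-28 ALLOC][29-32 FREE]
Op 7: f = malloc(9) -> f = NULL; heap: [0-3 ALLOC][4-8 ALLOC][9-18 ALLOC][19-28 ALLOC][29-32 FREE]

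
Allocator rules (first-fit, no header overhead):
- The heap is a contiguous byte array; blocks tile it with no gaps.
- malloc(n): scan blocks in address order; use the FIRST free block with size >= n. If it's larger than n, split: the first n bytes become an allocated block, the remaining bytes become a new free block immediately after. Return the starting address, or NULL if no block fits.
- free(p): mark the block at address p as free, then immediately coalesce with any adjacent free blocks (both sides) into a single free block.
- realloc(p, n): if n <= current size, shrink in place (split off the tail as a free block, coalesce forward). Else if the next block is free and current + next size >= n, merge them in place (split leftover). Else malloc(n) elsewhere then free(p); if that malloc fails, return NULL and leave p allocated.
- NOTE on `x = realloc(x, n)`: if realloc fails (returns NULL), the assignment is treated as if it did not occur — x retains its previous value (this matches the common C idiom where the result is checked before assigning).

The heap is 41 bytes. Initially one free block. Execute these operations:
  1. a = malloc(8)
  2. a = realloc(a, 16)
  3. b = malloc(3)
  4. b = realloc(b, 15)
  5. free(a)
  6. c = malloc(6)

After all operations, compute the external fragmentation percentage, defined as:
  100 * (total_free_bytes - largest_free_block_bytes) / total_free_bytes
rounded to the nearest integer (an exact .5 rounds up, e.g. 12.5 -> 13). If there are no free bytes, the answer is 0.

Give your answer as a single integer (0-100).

Answer: 50

Derivation:
Op 1: a = malloc(8) -> a = 0; heap: [0-7 ALLOC][8-40 FREE]
Op 2: a = realloc(a, 16) -> a = 0; heap: [0-15 ALLOC][16-40 FREE]
Op 3: b = malloc(3) -> b = 16; heap: [0-15 ALLOC][16-18 ALLOC][19-40 FREE]
Op 4: b = realloc(b, 15) -> b = 16; heap: [0-15 ALLOC][16-30 ALLOC][31-40 FREE]
Op 5: free(a) -> (freed a); heap: [0-15 FREE][16-30 ALLOC][31-40 FREE]
Op 6: c = malloc(6) -> c = 0; heap: [0-5 ALLOC][6-15 FREE][16-30 ALLOC][31-40 FREE]
Free blocks: [10 10] total_free=20 largest=10 -> 100*(20-10)/20 = 1000/20 = 50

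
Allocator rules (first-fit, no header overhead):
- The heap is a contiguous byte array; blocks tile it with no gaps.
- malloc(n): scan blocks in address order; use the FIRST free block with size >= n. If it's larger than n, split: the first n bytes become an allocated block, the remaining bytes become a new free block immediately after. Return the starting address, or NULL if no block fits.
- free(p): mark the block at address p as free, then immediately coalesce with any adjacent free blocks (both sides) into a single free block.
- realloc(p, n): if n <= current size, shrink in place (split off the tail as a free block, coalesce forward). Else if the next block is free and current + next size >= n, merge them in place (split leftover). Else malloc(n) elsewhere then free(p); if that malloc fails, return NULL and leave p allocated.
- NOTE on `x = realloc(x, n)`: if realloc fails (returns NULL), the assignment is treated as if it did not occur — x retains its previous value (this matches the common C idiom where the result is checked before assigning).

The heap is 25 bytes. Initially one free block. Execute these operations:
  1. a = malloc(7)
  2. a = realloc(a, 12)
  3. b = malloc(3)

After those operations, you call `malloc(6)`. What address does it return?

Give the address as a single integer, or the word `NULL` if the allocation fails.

Answer: 15

Derivation:
Op 1: a = malloc(7) -> a = 0; heap: [0-6 ALLOC][7-24 FREE]
Op 2: a = realloc(a, 12) -> a = 0; heap: [0-11 ALLOC][12-24 FREE]
Op 3: b = malloc(3) -> b = 12; heap: [0-11 ALLOC][12-14 ALLOC][15-24 FREE]
malloc(6): first-fit scan over [0-11 ALLOC][12-14 ALLOC][15-24 FREE] -> 15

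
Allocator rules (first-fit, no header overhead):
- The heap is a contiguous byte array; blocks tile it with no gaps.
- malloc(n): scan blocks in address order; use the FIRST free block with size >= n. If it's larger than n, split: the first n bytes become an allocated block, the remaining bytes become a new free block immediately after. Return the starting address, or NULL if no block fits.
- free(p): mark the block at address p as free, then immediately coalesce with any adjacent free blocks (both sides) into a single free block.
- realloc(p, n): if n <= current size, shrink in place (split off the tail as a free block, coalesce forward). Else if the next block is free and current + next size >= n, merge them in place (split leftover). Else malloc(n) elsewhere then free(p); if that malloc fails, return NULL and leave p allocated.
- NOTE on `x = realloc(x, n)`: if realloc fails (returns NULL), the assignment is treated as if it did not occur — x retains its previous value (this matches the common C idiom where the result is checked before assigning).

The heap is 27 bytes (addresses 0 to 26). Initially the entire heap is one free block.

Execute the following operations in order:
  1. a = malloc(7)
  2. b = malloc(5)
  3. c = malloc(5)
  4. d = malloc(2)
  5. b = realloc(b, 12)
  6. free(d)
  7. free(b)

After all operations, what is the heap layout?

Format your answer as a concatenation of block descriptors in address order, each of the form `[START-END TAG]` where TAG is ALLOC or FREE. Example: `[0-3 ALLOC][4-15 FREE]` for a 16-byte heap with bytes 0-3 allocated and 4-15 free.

Answer: [0-6 ALLOC][7-11 FREE][12-16 ALLOC][17-26 FREE]

Derivation:
Op 1: a = malloc(7) -> a = 0; heap: [0-6 ALLOC][7-26 FREE]
Op 2: b = malloc(5) -> b = 7; heap: [0-6 ALLOC][7-11 ALLOC][12-26 FREE]
Op 3: c = malloc(5) -> c = 12; heap: [0-6 ALLOC][7-11 ALLOC][12-16 ALLOC][17-26 FREE]
Op 4: d = malloc(2) -> d = 17; heap: [0-6 ALLOC][7-11 ALLOC][12-16 ALLOC][17-18 ALLOC][19-26 FREE]
Op 5: b = realloc(b, 12) -> NULL (b unchanged); heap: [0-6 ALLOC][7-11 ALLOC][12-16 ALLOC][17-18 ALLOC][19-26 FREE]
Op 6: free(d) -> (freed d); heap: [0-6 ALLOC][7-11 ALLOC][12-16 ALLOC][17-26 FREE]
Op 7: free(b) -> (freed b); heap: [0-6 ALLOC][7-11 FREE][12-16 ALLOC][17-26 FREE]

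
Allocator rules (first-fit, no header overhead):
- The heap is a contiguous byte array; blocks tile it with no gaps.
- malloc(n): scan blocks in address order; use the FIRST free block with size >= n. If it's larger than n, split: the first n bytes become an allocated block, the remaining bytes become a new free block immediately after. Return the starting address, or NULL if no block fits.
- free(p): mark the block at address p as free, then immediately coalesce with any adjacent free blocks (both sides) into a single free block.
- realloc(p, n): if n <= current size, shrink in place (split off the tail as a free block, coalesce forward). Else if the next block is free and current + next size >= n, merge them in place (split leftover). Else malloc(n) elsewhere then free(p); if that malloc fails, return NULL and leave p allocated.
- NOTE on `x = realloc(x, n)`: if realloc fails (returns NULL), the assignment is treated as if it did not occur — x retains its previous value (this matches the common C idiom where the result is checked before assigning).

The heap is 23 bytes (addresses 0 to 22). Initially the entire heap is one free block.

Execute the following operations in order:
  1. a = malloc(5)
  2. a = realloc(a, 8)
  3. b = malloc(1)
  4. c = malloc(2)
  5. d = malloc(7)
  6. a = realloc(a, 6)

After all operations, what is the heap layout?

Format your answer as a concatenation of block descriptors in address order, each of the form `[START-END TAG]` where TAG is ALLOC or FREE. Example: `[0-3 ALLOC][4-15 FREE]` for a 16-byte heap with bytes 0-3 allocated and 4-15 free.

Op 1: a = malloc(5) -> a = 0; heap: [0-4 ALLOC][5-22 FREE]
Op 2: a = realloc(a, 8) -> a = 0; heap: [0-7 ALLOC][8-22 FREE]
Op 3: b = malloc(1) -> b = 8; heap: [0-7 ALLOC][8-8 ALLOC][9-22 FREE]
Op 4: c = malloc(2) -> c = 9; heap: [0-7 ALLOC][8-8 ALLOC][9-10 ALLOC][11-22 FREE]
Op 5: d = malloc(7) -> d = 11; heap: [0-7 ALLOC][8-8 ALLOC][9-10 ALLOC][11-17 ALLOC][18-22 FREE]
Op 6: a = realloc(a, 6) -> a = 0; heap: [0-5 ALLOC][6-7 FREE][8-8 ALLOC][9-10 ALLOC][11-17 ALLOC][18-22 FREE]

Answer: [0-5 ALLOC][6-7 FREE][8-8 ALLOC][9-10 ALLOC][11-17 ALLOC][18-22 FREE]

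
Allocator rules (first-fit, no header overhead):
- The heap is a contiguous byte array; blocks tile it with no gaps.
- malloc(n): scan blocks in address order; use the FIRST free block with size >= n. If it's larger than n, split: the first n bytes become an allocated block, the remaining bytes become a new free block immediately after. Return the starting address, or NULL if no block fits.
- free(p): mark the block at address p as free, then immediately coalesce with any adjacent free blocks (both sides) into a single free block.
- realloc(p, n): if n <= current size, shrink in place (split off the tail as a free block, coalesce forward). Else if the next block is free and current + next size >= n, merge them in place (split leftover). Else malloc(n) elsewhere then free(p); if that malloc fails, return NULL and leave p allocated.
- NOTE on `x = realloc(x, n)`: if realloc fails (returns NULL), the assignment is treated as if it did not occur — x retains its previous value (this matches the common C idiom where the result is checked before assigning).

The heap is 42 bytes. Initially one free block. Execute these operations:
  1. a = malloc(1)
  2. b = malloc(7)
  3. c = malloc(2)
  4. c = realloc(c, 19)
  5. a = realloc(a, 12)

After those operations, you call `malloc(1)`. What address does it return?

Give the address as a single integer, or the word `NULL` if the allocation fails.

Answer: 0

Derivation:
Op 1: a = malloc(1) -> a = 0; heap: [0-0 ALLOC][1-41 FREE]
Op 2: b = malloc(7) -> b = 1; heap: [0-0 ALLOC][1-7 ALLOC][8-41 FREE]
Op 3: c = malloc(2) -> c = 8; heap: [0-0 ALLOC][1-7 ALLOC][8-9 ALLOC][10-41 FREE]
Op 4: c = realloc(c, 19) -> c = 8; heap: [0-0 ALLOC][1-7 ALLOC][8-26 ALLOC][27-41 FREE]
Op 5: a = realloc(a, 12) -> a = 27; heap: [0-0 FREE][1-7 ALLOC][8-26 ALLOC][27-38 ALLOC][39-41 FREE]
malloc(1): first-fit scan over [0-0 FREE][1-7 ALLOC][8-26 ALLOC][27-38 ALLOC][39-41 FREE] -> 0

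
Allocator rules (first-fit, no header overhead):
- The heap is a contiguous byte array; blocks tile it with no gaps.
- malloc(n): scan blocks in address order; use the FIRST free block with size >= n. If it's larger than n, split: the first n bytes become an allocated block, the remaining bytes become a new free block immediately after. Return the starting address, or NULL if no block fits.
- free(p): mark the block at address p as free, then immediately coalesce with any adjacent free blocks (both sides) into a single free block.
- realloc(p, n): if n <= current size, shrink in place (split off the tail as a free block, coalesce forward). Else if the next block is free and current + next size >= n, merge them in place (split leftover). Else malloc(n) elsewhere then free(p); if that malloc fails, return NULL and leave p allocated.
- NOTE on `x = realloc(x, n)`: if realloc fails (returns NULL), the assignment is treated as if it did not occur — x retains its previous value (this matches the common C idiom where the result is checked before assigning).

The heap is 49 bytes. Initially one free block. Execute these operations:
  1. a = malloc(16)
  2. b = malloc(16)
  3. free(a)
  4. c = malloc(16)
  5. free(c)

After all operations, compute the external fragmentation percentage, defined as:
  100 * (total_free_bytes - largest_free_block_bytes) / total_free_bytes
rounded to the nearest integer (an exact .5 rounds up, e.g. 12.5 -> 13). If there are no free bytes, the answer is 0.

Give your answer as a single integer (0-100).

Op 1: a = malloc(16) -> a = 0; heap: [0-15 ALLOC][16-48 FREE]
Op 2: b = malloc(16) -> b = 16; heap: [0-15 ALLOC][16-31 ALLOC][32-48 FREE]
Op 3: free(a) -> (freed a); heap: [0-15 FREE][16-31 ALLOC][32-48 FREE]
Op 4: c = malloc(16) -> c = 0; heap: [0-15 ALLOC][16-31 ALLOC][32-48 FREE]
Op 5: free(c) -> (freed c); heap: [0-15 FREE][16-31 ALLOC][32-48 FREE]
Free blocks: [16 17] total_free=33 largest=17 -> 100*(33-17)/33 = 1600/33 ≈ 48.485 -> rounds to 48

Answer: 48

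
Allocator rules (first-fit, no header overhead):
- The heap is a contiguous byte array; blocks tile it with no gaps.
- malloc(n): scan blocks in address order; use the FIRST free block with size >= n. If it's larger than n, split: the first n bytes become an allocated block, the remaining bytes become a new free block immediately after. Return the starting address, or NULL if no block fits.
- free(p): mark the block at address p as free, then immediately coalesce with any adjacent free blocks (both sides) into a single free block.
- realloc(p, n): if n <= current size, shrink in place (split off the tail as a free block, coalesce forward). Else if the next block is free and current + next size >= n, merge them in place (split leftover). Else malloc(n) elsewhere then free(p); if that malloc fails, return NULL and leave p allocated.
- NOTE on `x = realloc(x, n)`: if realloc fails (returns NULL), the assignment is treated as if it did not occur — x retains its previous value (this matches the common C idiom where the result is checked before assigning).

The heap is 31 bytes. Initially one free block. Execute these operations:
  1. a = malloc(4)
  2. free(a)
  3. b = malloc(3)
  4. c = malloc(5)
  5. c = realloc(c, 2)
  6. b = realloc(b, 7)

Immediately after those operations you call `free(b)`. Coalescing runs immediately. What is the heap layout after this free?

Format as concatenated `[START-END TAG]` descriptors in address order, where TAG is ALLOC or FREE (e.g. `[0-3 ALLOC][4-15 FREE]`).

Answer: [0-2 FREE][3-4 ALLOC][5-30 FREE]

Derivation:
Op 1: a = malloc(4) -> a = 0; heap: [0-3 ALLOC][4-30 FREE]
Op 2: free(a) -> (freed a); heap: [0-30 FREE]
Op 3: b = malloc(3) -> b = 0; heap: [0-2 ALLOC][3-30 FREE]
Op 4: c = malloc(5) -> c = 3; heap: [0-2 ALLOC][3-7 ALLOC][8-30 FREE]
Op 5: c = realloc(c, 2) -> c = 3; heap: [0-2 ALLOC][3-4 ALLOC][5-30 FREE]
Op 6: b = realloc(b, 7) -> b = 5; heap: [0-2 FREE][3-4 ALLOC][5-11 ALLOC][12-30 FREE]
free(b): b = 5 -> block [5-11 ALLOC]; mark free, coalesce with adjacent free neighbors -> [0-2 FREE][3-4 ALLOC][5-30 FREE]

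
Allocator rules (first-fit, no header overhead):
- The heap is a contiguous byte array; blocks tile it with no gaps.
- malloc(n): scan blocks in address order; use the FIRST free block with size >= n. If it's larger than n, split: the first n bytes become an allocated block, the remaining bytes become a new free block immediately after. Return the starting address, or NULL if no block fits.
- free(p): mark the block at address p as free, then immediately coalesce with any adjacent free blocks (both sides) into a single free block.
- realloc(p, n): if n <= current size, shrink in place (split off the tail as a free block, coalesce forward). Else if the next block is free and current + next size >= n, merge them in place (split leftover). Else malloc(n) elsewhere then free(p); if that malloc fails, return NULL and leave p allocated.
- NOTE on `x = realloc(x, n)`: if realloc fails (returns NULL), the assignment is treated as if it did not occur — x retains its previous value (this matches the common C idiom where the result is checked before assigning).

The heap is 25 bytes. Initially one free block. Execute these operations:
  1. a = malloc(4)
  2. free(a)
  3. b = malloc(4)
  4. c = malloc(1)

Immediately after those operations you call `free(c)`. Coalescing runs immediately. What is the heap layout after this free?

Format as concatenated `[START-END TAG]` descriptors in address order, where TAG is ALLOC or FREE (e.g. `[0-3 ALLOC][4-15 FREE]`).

Op 1: a = malloc(4) -> a = 0; heap: [0-3 ALLOC][4-24 FREE]
Op 2: free(a) -> (freed a); heap: [0-24 FREE]
Op 3: b = malloc(4) -> b = 0; heap: [0-3 ALLOC][4-24 FREE]
Op 4: c = malloc(1) -> c = 4; heap: [0-3 ALLOC][4-4 ALLOC][5-24 FREE]
free(c): c = 4 -> block [4-4 ALLOC]; mark free, coalesce with adjacent free neighbors -> [0-3 ALLOC][4-24 FREE]

Answer: [0-3 ALLOC][4-24 FREE]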